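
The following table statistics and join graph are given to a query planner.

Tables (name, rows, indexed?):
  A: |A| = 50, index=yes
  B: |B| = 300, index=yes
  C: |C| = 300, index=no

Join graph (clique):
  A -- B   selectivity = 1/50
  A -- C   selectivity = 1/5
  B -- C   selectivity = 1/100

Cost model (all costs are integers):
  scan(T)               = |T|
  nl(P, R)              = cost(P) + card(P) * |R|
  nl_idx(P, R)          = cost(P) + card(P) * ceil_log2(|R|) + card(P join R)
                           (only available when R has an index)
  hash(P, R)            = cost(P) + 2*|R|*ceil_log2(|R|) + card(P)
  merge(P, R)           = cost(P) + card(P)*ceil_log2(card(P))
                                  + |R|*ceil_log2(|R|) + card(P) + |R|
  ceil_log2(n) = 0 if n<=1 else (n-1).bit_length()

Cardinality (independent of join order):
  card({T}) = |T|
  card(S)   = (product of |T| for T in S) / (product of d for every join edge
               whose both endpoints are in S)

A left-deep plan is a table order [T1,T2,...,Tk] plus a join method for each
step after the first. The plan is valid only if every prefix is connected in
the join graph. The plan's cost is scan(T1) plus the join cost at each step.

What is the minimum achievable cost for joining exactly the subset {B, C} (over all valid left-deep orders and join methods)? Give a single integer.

3900

Selinger DP over subsets of {B,C}:
  {B}: scan cost=300, card=300
  {C}: scan cost=300, card=300
  {BC}: card=900; try (B,nl_idx)→3900, (C,hash)→6000, (B,hash)→6000, (C,merge)→6300, (B,merge)→6300, (C,nl)→90300 …(+1); best=3900 via (B,nl_idx)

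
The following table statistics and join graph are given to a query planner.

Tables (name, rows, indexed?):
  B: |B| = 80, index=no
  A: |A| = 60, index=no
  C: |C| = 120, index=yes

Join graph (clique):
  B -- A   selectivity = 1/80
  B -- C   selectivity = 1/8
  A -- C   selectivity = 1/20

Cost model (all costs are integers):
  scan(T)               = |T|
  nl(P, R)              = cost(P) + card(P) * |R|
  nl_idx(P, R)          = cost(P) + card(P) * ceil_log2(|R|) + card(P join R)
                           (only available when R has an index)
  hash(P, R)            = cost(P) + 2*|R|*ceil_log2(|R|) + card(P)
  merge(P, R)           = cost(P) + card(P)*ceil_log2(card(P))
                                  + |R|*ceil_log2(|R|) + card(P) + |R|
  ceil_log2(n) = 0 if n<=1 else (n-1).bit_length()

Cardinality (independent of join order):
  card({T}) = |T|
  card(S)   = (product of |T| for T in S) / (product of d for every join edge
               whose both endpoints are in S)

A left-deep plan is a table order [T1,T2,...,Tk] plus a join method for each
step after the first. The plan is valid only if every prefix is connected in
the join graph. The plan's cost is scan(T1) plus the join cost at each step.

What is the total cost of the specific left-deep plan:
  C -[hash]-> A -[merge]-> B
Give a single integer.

step 1: scan C: cost=120, card=120
step 2: join A via hash
    card(P join A) = 120*60/(20) = 360
    cost = 120 + 2*60*6 + 120 = 960
step 3: join B via merge
    card(P join B) = 360*80/(80*8) = 45
    cost = 960 + 360*9 + 80*7 + 360 + 80 = 5200

5200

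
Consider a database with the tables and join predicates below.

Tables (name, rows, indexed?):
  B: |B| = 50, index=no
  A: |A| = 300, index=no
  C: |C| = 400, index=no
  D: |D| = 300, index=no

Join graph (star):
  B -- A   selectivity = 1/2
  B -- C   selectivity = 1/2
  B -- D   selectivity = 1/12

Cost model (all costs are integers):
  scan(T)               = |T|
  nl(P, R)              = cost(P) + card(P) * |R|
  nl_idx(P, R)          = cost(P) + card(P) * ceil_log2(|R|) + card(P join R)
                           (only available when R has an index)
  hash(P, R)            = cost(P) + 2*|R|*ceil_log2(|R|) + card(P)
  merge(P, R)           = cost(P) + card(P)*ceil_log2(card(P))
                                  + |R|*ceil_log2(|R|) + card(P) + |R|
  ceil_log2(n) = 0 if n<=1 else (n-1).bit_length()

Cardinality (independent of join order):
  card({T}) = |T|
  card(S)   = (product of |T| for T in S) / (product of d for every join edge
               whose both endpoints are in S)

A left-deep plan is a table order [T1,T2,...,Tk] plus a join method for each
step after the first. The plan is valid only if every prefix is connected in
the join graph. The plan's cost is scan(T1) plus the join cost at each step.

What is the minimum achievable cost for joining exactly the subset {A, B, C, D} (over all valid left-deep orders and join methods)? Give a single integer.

Selinger DP over subsets of {A,B,C,D}:
  {B}: scan cost=50, card=50
  {A}: scan cost=300, card=300
  {C}: scan cost=400, card=400
  {D}: scan cost=300, card=300
  {AB}: card=7500; try (B,hash)→1200, (A,merge)→3400, (B,merge)→3650, (A,hash)→5500, (A,nl)→15050, (B,nl)→15300; best=1200 via (B,hash)
  {BC}: card=10000; try (B,hash)→1400, (C,merge)→4400, (B,merge)→4750, (C,hash)→7300, (C,nl)→20050, (B,nl)→20400; best=1400 via (B,hash)
  {BD}: card=1250; try (B,hash)→1200, (D,merge)→3400, (B,merge)→3650, (D,hash)→5500, (D,nl)→15050, (B,nl)→15300; best=1200 via (B,hash)
  {ABC}: card=1500000; try (C,hash)→15900, (A,hash)→16800, (C,merge)→110200, (A,merge)→154400, (C,nl)→3001200, (A,nl)→3001400; best=15900 via (C,hash)
  {ABD}: card=187500; try (A,hash)→7850, (D,hash)→14100, (A,merge)→19200, (D,merge)→109200, (A,nl)→376200, (D,nl)→2251200; best=7850 via (A,hash)
  {BCD}: card=250000; try (C,hash)→9650, (D,hash)→16800, (C,merge)→20200, (D,merge)→154400, (C,nl)→501200, (D,nl)→3001400; best=9650 via (C,hash)
  {ABCD}: card=37500000; try (C,hash)→202550, (A,hash)→265050, (D,hash)→1521300, (C,merge)→3574350, (A,merge)→4762650, (D,merge)→33018900 …(+3); best=202550 via (C,hash)

202550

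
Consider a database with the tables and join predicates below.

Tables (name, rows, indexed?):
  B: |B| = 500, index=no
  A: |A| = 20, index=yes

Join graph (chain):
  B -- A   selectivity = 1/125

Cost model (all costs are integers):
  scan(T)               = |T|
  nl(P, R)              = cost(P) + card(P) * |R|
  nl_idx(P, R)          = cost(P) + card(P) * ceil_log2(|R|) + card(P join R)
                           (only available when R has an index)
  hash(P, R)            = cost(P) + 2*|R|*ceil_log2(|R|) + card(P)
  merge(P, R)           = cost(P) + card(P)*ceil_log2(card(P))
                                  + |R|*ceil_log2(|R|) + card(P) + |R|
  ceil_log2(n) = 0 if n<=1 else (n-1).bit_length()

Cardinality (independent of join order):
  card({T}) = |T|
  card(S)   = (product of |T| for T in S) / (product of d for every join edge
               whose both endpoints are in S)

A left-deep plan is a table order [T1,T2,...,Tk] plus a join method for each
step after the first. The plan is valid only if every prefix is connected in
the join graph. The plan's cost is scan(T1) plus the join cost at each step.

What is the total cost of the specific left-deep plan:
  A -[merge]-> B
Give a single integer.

5140

step 1: scan A: cost=20, card=20
step 2: join B via merge
    card(P join B) = 20*500/(125) = 80
    cost = 20 + 20*5 + 500*9 + 20 + 500 = 5140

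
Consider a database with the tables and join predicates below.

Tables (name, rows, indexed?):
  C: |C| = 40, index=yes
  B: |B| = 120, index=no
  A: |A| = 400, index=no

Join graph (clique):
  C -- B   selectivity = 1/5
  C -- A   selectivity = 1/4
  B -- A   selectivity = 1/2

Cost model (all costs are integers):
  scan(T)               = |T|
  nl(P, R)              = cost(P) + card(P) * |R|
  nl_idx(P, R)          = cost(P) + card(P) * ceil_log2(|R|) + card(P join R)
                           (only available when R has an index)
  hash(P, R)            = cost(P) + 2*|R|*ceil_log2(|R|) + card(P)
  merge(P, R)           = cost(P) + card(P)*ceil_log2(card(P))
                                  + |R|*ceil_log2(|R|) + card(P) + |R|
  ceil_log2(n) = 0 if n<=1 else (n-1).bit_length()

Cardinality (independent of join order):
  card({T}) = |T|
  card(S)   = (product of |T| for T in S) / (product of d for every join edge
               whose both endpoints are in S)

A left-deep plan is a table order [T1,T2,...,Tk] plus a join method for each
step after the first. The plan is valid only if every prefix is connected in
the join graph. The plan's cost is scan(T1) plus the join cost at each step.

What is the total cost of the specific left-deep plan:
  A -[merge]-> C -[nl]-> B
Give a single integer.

484680

step 1: scan A: cost=400, card=400
step 2: join C via merge
    card(P join C) = 400*40/(4) = 4000
    cost = 400 + 400*9 + 40*6 + 400 + 40 = 4680
step 3: join B via nl
    card(P join B) = 4000*120/(5*2) = 48000
    cost = 4680 + 4000*120 = 484680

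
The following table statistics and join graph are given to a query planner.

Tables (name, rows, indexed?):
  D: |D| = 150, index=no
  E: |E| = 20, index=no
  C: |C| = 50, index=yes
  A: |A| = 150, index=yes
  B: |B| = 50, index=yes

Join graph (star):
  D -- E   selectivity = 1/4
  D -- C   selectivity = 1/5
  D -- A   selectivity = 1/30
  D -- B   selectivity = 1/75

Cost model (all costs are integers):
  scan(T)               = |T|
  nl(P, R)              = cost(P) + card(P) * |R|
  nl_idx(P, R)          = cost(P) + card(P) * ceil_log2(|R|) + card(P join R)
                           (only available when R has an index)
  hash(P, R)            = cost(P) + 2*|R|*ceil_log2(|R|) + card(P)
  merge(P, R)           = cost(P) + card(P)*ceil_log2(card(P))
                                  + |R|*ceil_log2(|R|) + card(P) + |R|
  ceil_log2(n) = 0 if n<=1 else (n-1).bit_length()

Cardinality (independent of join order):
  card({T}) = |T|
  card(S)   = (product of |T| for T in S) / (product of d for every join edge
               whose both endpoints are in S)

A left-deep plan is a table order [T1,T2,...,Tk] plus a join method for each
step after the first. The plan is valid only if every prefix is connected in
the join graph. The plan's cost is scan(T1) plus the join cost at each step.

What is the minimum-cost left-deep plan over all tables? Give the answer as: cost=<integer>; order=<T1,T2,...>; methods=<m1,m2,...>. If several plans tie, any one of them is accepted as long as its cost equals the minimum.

cost=6000; order=D,B,A,E,C; methods=hash,nl_idx,hash,hash

Selinger DP (subsets sized 1..n):
  {D}: scan cost=150, card=150
  {E}: scan cost=20, card=20
  {C}: scan cost=50, card=50
  {A}: scan cost=150, card=150
  {B}: scan cost=50, card=50
  {DE}: card=750; try (E,hash)→500, (D,merge)→1490, (E,merge)→1620, (D,hash)→2440, (D,nl)→3020, (E,nl)→3150; best=500 via (E,hash)
  {CD}: card=1500; try (C,hash)→900, (D,merge)→1750, (C,merge)→1850, (D,hash)→2500, (C,nl_idx)→2550, (D,nl)→7550 …(+1); best=900 via (C,hash)
  {AD}: card=750; try (A,nl_idx)→2100, (D,hash)→2700, (A,hash)→2700, (D,merge)→2850, (A,merge)→2850, (D,nl)→22650 …(+1); best=2100 via (A,nl_idx)
  {BD}: card=100; try (B,hash)→900, (B,nl_idx)→1150, (D,merge)→1750, (B,merge)→1850, (D,hash)→2500, (D,nl)→7550 …(+1); best=900 via (B,hash)
  {CDE}: card=7500; try (C,hash)→1850, (E,hash)→2600, (C,merge)→9100, (C,nl_idx)→12500, (E,merge)→19020, (E,nl)→30900 …(+1); best=1850 via (C,hash)
  {ADE}: card=3750; try (E,hash)→3050, (A,hash)→3650, (A,merge)→10100, (A,nl_idx)→10250, (E,merge)→10470, (E,nl)→17100 …(+1); best=3050 via (E,hash)
  {BDE}: card=500; try (E,hash)→1200, (E,merge)→1820, (B,hash)→1850, (E,nl)→2900, (B,nl_idx)→5500, (B,merge)→9100 …(+1); best=1200 via (E,hash)
  {ACD}: card=7500; try (C,hash)→3450, (A,hash)→4800, (C,merge)→10700, (C,nl_idx)→14100, (A,merge)→20250, (A,nl_idx)→20400 …(+2); best=3450 via (C,hash)
  {BCD}: card=1000; try (C,hash)→1600, (C,merge)→2050, (C,nl_idx)→2500, (B,hash)→3000, (C,nl)→5900, (B,nl_idx)→10900 …(+2); best=1600 via (C,hash)
  {ABD}: card=500; try (A,nl_idx)→2200, (A,merge)→3050, (A,hash)→3400, (B,hash)→3450, (B,nl_idx)→7100, (B,merge)→10700 …(+2); best=2200 via (A,nl_idx)
  {ACDE}: card=37500; try (C,hash)→7400, (E,hash)→11150, (A,hash)→11750, (C,merge)→52150, (C,nl_idx)→63050, (A,nl_idx)→99350 …(+5); best=7400 via (C,hash)
  {BCDE}: card=5000; try (C,hash)→2300, (E,hash)→2800, (C,merge)→6550, (C,nl_idx)→9200, (B,hash)→9950, (E,merge)→12720 …(+5); best=2300 via (C,hash)
  {ABDE}: card=2500; try (E,hash)→2900, (A,hash)→4100, (E,merge)→7320, (B,hash)→7400, (A,merge)→7550, (A,nl_idx)→7700 …(+5); best=2900 via (E,hash)
  {ABCD}: card=5000; try (C,hash)→3300, (A,hash)→5000, (C,merge)→7550, (C,nl_idx)→10200, (B,hash)→11550, (A,merge)→13950 …(+6); best=3300 via (C,hash)
  {ABCDE}: card=25000; try (C,hash)→6000, (E,hash)→8500, (A,hash)→9700, (C,merge)→35750, (C,nl_idx)→42900, (B,hash)→45500 …(+9); best=6000 via (C,hash)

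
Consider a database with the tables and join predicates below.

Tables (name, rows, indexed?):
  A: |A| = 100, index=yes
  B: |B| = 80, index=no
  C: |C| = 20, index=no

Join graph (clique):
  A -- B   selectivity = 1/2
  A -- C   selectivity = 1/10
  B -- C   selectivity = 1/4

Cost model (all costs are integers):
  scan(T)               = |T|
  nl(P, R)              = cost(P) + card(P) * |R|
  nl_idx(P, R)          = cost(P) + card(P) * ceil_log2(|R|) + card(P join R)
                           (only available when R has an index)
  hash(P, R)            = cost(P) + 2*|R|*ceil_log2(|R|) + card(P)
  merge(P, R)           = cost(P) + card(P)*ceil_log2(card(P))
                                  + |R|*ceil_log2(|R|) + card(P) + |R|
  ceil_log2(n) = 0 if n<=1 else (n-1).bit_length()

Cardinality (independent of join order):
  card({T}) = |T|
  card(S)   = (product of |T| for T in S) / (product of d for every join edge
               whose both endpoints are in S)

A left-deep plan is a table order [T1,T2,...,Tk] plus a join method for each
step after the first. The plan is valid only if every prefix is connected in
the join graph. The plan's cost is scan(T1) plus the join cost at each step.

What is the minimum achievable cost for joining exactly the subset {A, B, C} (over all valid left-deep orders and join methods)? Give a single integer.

Selinger DP over subsets of {A,B,C}:
  {A}: scan cost=100, card=100
  {B}: scan cost=80, card=80
  {C}: scan cost=20, card=20
  {AB}: card=4000; try (B,hash)→1320, (A,merge)→1520, (B,merge)→1540, (A,hash)→1560, (A,nl_idx)→4640, (A,nl)→8080 …(+1); best=1320 via (B,hash)
  {AC}: card=200; try (A,nl_idx)→360, (C,hash)→400, (A,merge)→940, (C,merge)→1020, (A,hash)→1440, (A,nl)→2020 …(+1); best=360 via (A,nl_idx)
  {BC}: card=400; try (C,hash)→360, (B,merge)→780, (C,merge)→840, (B,hash)→1160, (B,nl)→1620, (C,nl)→1680; best=360 via (C,hash)
  {ABC}: card=2000; try (B,hash)→1680, (A,hash)→2160, (B,merge)→2800, (A,merge)→5160, (A,nl_idx)→5160, (C,hash)→5520 …(+4); best=1680 via (B,hash)

1680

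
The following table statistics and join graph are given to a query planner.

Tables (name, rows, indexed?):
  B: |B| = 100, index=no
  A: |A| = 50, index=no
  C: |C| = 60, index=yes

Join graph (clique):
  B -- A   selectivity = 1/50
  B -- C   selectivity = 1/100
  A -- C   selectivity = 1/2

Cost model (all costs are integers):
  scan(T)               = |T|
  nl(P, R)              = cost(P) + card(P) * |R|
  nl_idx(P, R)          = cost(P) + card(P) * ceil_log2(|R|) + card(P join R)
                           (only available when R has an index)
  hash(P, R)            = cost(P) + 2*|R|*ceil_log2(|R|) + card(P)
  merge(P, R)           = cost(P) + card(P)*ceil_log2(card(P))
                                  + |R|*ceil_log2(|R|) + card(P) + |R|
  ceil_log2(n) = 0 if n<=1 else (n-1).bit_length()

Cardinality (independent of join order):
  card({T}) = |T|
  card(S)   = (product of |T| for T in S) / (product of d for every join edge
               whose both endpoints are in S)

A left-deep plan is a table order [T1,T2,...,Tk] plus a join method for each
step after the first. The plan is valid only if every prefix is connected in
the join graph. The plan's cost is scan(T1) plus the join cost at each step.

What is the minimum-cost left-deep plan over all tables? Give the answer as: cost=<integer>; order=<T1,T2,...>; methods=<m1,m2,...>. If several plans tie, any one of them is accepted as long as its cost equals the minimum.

Selinger DP (subsets sized 1..n):
  {B}: scan cost=100, card=100
  {A}: scan cost=50, card=50
  {C}: scan cost=60, card=60
  {AB}: card=100; try (A,hash)→800, (B,merge)→1200, (A,merge)→1250, (B,hash)→1500, (B,nl)→5050, (A,nl)→5100; best=800 via (A,hash)
  {BC}: card=60; try (C,nl_idx)→760, (C,hash)→920, (B,merge)→1280, (C,merge)→1320, (B,hash)→1520, (B,nl)→6060 …(+1); best=760 via (C,nl_idx)
  {AC}: card=1500; try (A,hash)→720, (C,hash)→820, (C,merge)→820, (A,merge)→830, (C,nl_idx)→1850, (C,nl)→3050 …(+1); best=720 via (A,hash)
  {ABC}: card=30; try (A,hash)→1420, (C,nl_idx)→1430, (A,merge)→1530, (C,hash)→1620, (C,merge)→2020, (B,hash)→3620 …(+4); best=1420 via (A,hash)

cost=1420; order=B,C,A; methods=nl_idx,hash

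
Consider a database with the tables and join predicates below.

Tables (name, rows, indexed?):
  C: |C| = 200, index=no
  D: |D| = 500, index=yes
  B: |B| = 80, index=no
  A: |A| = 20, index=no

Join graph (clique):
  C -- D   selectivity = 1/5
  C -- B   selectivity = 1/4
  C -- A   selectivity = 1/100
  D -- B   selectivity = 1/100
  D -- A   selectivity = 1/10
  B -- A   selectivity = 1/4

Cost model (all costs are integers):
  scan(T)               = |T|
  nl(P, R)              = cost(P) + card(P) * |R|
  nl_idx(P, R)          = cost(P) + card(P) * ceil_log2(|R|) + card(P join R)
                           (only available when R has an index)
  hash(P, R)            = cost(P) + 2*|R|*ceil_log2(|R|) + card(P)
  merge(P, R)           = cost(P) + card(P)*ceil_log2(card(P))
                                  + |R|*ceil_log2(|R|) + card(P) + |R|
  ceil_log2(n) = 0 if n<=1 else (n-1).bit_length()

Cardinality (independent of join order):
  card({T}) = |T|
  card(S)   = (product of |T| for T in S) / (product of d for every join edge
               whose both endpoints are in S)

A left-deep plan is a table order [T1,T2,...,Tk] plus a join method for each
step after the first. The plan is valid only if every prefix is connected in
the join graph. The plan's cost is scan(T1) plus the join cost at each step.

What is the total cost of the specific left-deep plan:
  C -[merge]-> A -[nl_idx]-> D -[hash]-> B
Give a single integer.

step 1: scan C: cost=200, card=200
step 2: join A via merge
    card(P join A) = 200*20/(100) = 40
    cost = 200 + 200*8 + 20*5 + 200 + 20 = 2120
step 3: join D via nl_idx
    card(P join D) = 40*500/(5*10) = 400
    cost = 2120 + 40*9 + 400 = 2880
step 4: join B via hash
    card(P join B) = 400*80/(4*100*4) = 20
    cost = 2880 + 2*80*7 + 400 = 4400

4400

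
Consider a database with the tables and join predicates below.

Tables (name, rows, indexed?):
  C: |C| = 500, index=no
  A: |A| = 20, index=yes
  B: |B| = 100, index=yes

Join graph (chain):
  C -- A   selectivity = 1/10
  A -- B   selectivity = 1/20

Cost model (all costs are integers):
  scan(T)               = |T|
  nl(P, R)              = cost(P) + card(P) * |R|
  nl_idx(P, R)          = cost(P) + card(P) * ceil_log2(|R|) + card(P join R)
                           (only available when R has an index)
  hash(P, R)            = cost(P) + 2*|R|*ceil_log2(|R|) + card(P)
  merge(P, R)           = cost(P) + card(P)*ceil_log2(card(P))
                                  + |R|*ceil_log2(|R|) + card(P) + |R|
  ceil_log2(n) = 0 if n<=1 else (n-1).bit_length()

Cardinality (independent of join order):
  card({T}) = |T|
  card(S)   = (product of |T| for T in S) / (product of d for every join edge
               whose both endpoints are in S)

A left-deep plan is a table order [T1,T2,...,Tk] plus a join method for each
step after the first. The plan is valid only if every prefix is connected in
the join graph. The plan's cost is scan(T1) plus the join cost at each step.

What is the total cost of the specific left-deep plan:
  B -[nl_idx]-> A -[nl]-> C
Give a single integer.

50700

step 1: scan B: cost=100, card=100
step 2: join A via nl_idx
    card(P join A) = 100*20/(20) = 100
    cost = 100 + 100*5 + 100 = 700
step 3: join C via nl
    card(P join C) = 100*500/(10) = 5000
    cost = 700 + 100*500 = 50700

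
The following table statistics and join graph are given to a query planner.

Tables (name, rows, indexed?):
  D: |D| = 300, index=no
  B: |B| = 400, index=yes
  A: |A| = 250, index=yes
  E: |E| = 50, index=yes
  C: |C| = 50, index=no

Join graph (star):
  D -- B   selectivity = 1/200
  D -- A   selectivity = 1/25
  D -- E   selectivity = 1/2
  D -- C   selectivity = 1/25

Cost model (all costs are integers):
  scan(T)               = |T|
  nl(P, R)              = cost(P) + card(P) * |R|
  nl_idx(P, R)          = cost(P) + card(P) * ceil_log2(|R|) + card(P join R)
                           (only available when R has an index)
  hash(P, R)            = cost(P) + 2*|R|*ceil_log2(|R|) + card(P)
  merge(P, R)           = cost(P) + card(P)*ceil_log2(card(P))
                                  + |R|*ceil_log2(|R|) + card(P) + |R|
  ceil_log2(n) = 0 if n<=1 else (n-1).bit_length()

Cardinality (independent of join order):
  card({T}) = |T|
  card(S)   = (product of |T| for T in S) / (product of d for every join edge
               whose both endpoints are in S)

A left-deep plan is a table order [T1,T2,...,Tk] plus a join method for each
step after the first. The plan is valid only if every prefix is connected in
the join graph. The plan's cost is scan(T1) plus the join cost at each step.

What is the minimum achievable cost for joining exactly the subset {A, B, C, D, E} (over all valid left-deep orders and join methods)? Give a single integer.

22600

Selinger DP over subsets of {A,B,C,D,E}:
  {D}: scan cost=300, card=300
  {B}: scan cost=400, card=400
  {A}: scan cost=250, card=250
  {E}: scan cost=50, card=50
  {C}: scan cost=50, card=50
  {BD}: card=600; try (B,nl_idx)→3600, (D,hash)→6200, (B,merge)→7300, (D,merge)→7400, (B,hash)→7800, (B,nl)→120300 …(+1); best=3600 via (B,nl_idx)
  {AD}: card=3000; try (A,hash)→4600, (D,merge)→5500, (A,merge)→5550, (A,nl_idx)→5700, (D,hash)→5900, (D,nl)→75250 …(+1); best=4600 via (A,hash)
  {DE}: card=7500; try (E,hash)→1200, (D,merge)→3400, (E,merge)→3650, (D,hash)→5500, (E,nl_idx)→9600, (D,nl)→15050 …(+1); best=1200 via (E,hash)
  {CD}: card=600; try (C,hash)→1200, (D,merge)→3400, (C,merge)→3650, (D,hash)→5500, (D,nl)→15050, (C,nl)→15300; best=1200 via (C,hash)
  {ABD}: card=6000; try (A,hash)→8200, (A,merge)→12450, (A,nl_idx)→14400, (B,hash)→14800, (B,nl_idx)→37600, (B,merge)→47600 …(+2); best=8200 via (A,hash)
  {BDE}: card=15000; try (E,hash)→4800, (E,merge)→10550, (B,hash)→15900, (E,nl_idx)→22200, (E,nl)→33600, (B,nl_idx)→83700 …(+2); best=4800 via (E,hash)
  {BCD}: card=1200; try (C,hash)→4800, (B,nl_idx)→7800, (B,hash)→9000, (C,merge)→10550, (B,merge)→11800, (C,nl)→33600 …(+1); best=4800 via (C,hash)
  {ADE}: card=75000; try (E,hash)→8200, (A,hash)→12700, (E,merge)→43950, (E,nl_idx)→97600, (A,merge)→108450, (A,nl_idx)→136200 …(+2); best=8200 via (E,hash)
  {ACD}: card=6000; try (A,hash)→5800, (C,hash)→8200, (A,merge)→10050, (A,nl_idx)→12000, (C,merge)→43950, (A,nl)→151200 …(+1); best=5800 via (A,hash)
  {CDE}: card=15000; try (E,hash)→2400, (E,merge)→8150, (C,hash)→9300, (E,nl_idx)→19800, (E,nl)→31200, (C,merge)→106550 …(+1); best=2400 via (E,hash)
  {ABDE}: card=150000; try (E,hash)→14800, (A,hash)→23800, (B,hash)→90400, (E,merge)→92550, (E,nl_idx)→194200, (A,merge)→232050 …(+6); best=14800 via (E,hash)
  {ABCD}: card=12000; try (A,hash)→10000, (C,hash)→14800, (B,hash)→19000, (A,merge)→21450, (A,nl_idx)→26400, (B,nl_idx)→71800 …(+5); best=10000 via (A,hash)
  {BCDE}: card=30000; try (E,hash)→6600, (E,merge)→19550, (C,hash)→20400, (B,hash)→24600, (E,nl_idx)→42000, (E,nl)→64800 …(+5); best=6600 via (E,hash)
  {ACDE}: card=150000; try (E,hash)→12400, (A,hash)→21400, (C,hash)→83800, (E,merge)→90150, (E,nl_idx)→191800, (A,merge)→229650 …(+5); best=12400 via (E,hash)
  {ABCDE}: card=300000; try (E,hash)→22600, (A,hash)→40600, (C,hash)→165400, (B,hash)→169600, (E,merge)→190350, (E,nl_idx)→382000 …(+9); best=22600 via (E,hash)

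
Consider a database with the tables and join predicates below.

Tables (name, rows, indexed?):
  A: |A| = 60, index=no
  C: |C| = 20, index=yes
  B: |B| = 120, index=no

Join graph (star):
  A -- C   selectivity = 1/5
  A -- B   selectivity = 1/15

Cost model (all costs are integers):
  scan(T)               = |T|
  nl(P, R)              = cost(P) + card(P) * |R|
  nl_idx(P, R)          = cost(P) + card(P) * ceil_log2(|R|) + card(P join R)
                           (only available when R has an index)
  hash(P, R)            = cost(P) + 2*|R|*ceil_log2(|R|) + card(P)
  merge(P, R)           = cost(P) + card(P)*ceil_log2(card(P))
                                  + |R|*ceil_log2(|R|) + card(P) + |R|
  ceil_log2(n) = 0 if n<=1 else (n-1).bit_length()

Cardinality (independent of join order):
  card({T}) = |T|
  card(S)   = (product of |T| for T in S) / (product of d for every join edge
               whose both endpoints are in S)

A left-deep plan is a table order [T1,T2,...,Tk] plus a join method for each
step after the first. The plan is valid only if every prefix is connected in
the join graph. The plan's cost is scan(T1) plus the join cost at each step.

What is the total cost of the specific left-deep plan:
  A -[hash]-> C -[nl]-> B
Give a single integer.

step 1: scan A: cost=60, card=60
step 2: join C via hash
    card(P join C) = 60*20/(5) = 240
    cost = 60 + 2*20*5 + 60 = 320
step 3: join B via nl
    card(P join B) = 240*120/(15) = 1920
    cost = 320 + 240*120 = 29120

29120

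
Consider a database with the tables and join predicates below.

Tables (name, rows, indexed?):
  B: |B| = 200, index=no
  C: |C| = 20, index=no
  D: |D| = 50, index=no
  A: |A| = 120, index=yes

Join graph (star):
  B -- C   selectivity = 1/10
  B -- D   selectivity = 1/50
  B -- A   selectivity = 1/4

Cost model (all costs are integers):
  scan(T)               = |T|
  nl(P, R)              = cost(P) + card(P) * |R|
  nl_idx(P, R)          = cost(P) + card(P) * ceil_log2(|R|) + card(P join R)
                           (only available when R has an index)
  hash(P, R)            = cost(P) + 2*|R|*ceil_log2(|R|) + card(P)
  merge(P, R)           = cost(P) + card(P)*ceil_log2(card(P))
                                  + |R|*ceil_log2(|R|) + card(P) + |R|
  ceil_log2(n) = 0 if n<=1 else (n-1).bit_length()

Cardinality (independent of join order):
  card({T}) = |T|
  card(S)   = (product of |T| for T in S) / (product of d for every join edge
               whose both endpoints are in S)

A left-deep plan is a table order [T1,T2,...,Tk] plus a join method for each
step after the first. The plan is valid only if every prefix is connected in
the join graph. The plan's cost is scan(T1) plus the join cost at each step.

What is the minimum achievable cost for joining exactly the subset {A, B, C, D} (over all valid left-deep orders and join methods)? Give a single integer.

Selinger DP over subsets of {A,B,C,D}:
  {B}: scan cost=200, card=200
  {C}: scan cost=20, card=20
  {D}: scan cost=50, card=50
  {A}: scan cost=120, card=120
  {BC}: card=400; try (C,hash)→600, (B,merge)→1940, (C,merge)→2120, (B,hash)→3240, (B,nl)→4020, (C,nl)→4200; best=600 via (C,hash)
  {BD}: card=200; try (D,hash)→1000, (B,merge)→2200, (D,merge)→2350, (B,hash)→3300, (B,nl)→10050, (D,nl)→10200; best=1000 via (D,hash)
  {AB}: card=6000; try (A,hash)→2080, (B,merge)→2880, (A,merge)→2960, (B,hash)→3440, (A,nl_idx)→7600, (B,nl)→24120 …(+1); best=2080 via (A,hash)
  {BCD}: card=400; try (C,hash)→1400, (D,hash)→1600, (C,merge)→2920, (D,merge)→4950, (C,nl)→5000, (D,nl)→20600; best=1400 via (C,hash)
  {ABC}: card=12000; try (A,hash)→2680, (A,merge)→5560, (C,hash)→8280, (A,nl_idx)→15400, (A,nl)→48600, (C,merge)→86200 …(+1); best=2680 via (A,hash)
  {ABD}: card=6000; try (A,hash)→2880, (A,merge)→3760, (A,nl_idx)→8400, (D,hash)→8680, (A,nl)→25000, (D,merge)→86430 …(+1); best=2880 via (A,hash)
  {ABCD}: card=12000; try (A,hash)→3480, (A,merge)→6360, (C,hash)→9080, (D,hash)→15280, (A,nl_idx)→16200, (A,nl)→49400 …(+4); best=3480 via (A,hash)

3480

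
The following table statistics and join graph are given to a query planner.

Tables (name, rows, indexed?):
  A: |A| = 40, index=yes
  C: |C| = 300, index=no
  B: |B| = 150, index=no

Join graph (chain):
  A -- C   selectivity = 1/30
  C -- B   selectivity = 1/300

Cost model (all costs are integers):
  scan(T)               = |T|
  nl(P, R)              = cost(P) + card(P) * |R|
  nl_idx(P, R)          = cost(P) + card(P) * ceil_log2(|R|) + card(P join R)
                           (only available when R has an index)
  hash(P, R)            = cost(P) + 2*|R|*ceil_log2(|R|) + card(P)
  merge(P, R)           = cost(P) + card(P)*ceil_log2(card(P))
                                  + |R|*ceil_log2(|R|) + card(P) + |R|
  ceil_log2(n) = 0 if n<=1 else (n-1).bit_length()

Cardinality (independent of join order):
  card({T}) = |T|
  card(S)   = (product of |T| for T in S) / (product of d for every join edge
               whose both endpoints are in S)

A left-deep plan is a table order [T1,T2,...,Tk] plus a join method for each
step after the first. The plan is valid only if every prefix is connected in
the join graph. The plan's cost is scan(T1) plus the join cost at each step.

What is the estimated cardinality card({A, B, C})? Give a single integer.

200

Tables in S: A(40), B(150), C(300)
Edges inside S: A-C(d=30), C-B(d=300)
numerator = 40 * 150 * 300 = 1800000
denominator = 30 * 300 = 9000
card(S) = 1800000 / 9000 = 200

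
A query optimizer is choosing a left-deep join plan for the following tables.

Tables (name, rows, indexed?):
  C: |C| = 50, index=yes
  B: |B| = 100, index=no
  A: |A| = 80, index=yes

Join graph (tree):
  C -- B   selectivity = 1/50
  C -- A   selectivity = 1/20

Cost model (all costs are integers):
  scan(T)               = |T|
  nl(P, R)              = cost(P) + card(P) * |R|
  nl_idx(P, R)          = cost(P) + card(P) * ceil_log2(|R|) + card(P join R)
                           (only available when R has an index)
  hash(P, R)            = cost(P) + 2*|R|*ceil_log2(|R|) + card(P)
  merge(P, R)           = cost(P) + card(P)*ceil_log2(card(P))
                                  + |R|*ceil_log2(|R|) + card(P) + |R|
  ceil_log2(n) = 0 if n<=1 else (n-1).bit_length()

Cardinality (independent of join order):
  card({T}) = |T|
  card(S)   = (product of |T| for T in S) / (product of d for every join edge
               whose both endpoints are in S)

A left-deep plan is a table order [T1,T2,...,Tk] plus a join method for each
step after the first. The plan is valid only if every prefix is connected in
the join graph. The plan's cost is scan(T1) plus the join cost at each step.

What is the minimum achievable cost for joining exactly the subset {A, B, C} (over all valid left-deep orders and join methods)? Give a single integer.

1900

Selinger DP over subsets of {A,B,C}:
  {C}: scan cost=50, card=50
  {B}: scan cost=100, card=100
  {A}: scan cost=80, card=80
  {BC}: card=100; try (C,hash)→800, (C,nl_idx)→800, (B,merge)→1200, (C,merge)→1250, (B,hash)→1500, (B,nl)→5050 …(+1); best=800 via (C,hash)
  {AC}: card=200; try (A,nl_idx)→600, (C,hash)→760, (C,nl_idx)→760, (A,merge)→1040, (C,merge)→1070, (A,hash)→1220 …(+2); best=600 via (A,nl_idx)
  {ABC}: card=400; try (A,nl_idx)→1900, (A,hash)→2020, (B,hash)→2200, (A,merge)→2240, (B,merge)→3200, (A,nl)→8800 …(+1); best=1900 via (A,nl_idx)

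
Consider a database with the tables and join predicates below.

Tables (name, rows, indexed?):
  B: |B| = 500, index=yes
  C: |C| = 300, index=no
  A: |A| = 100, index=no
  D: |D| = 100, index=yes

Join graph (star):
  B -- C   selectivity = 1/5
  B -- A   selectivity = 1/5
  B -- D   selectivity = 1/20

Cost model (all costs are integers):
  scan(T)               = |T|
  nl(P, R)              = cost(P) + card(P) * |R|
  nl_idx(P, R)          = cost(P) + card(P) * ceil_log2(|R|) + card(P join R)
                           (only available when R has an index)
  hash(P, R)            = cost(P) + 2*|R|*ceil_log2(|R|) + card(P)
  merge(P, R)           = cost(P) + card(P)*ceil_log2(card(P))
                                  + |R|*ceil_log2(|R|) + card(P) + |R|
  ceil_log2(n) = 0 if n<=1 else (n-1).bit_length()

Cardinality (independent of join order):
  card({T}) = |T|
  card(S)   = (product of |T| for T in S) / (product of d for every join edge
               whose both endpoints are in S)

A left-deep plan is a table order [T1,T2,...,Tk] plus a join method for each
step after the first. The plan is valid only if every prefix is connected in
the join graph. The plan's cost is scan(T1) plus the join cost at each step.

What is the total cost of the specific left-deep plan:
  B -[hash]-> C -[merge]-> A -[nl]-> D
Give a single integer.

60487200

step 1: scan B: cost=500, card=500
step 2: join C via hash
    card(P join C) = 500*300/(5) = 30000
    cost = 500 + 2*300*9 + 500 = 6400
step 3: join A via merge
    card(P join A) = 30000*100/(5) = 600000
    cost = 6400 + 30000*15 + 100*7 + 30000 + 100 = 487200
step 4: join D via nl
    card(P join D) = 600000*100/(20) = 3000000
    cost = 487200 + 600000*100 = 60487200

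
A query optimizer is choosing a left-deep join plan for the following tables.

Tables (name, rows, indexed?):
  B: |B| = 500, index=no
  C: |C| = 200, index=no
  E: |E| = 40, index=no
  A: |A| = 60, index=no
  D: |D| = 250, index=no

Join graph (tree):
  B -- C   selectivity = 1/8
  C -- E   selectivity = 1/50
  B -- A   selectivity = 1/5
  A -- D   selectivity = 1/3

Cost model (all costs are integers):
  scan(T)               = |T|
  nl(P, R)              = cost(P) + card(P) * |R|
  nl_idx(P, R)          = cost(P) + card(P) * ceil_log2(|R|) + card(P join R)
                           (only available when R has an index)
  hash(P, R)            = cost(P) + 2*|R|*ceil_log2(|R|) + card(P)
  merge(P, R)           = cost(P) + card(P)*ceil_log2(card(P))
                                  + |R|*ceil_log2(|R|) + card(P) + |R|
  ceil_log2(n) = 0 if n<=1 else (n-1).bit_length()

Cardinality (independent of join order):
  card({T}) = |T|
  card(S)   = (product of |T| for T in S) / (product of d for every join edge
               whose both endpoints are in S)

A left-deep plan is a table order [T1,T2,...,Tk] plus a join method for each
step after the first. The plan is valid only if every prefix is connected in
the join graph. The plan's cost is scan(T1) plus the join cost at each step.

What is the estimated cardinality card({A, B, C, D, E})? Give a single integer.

10000000

Tables in S: A(60), B(500), C(200), D(250), E(40)
Edges inside S: B-C(d=8), C-E(d=50), B-A(d=5), A-D(d=3)
numerator = 60 * 500 * 200 * 250 * 40 = 60000000000
denominator = 8 * 50 * 5 * 3 = 6000
card(S) = 60000000000 / 6000 = 10000000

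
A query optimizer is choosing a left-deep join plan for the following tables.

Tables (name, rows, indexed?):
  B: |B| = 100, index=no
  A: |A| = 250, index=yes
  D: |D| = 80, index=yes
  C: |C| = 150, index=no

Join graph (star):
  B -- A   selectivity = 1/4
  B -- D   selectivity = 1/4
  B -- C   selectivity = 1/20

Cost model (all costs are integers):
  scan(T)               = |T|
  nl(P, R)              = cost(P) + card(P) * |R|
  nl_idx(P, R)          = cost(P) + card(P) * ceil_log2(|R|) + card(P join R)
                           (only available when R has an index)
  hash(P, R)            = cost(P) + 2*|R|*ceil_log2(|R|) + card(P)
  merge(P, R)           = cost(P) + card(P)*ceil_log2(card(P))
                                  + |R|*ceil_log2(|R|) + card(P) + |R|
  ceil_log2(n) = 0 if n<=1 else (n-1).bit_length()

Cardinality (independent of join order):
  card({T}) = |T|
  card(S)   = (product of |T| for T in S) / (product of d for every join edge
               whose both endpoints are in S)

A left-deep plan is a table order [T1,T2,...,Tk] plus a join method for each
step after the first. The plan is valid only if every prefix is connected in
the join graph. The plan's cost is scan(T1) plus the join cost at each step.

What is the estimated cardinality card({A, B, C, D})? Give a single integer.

Tables in S: A(250), B(100), C(150), D(80)
Edges inside S: B-A(d=4), B-D(d=4), B-C(d=20)
numerator = 250 * 100 * 150 * 80 = 300000000
denominator = 4 * 4 * 20 = 320
card(S) = 300000000 / 320 = 937500

937500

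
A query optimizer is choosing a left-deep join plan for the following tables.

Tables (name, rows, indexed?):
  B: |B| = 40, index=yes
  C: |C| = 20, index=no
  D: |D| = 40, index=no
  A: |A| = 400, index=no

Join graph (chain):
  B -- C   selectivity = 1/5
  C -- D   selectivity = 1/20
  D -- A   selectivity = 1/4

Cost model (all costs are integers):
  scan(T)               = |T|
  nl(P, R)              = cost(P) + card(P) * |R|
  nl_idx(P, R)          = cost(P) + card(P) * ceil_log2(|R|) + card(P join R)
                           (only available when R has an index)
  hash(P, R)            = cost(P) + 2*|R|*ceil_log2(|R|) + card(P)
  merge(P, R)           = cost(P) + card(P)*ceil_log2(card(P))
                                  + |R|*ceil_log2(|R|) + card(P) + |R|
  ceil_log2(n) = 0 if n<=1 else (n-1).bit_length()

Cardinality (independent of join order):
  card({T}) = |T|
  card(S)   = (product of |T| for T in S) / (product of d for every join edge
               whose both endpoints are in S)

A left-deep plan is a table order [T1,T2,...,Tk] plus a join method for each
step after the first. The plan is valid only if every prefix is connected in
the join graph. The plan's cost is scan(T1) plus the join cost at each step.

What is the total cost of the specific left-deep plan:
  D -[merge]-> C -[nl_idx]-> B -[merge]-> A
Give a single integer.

8200

step 1: scan D: cost=40, card=40
step 2: join C via merge
    card(P join C) = 40*20/(20) = 40
    cost = 40 + 40*6 + 20*5 + 40 + 20 = 440
step 3: join B via nl_idx
    card(P join B) = 40*40/(5) = 320
    cost = 440 + 40*6 + 320 = 1000
step 4: join A via merge
    card(P join A) = 320*400/(4) = 32000
    cost = 1000 + 320*9 + 400*9 + 320 + 400 = 8200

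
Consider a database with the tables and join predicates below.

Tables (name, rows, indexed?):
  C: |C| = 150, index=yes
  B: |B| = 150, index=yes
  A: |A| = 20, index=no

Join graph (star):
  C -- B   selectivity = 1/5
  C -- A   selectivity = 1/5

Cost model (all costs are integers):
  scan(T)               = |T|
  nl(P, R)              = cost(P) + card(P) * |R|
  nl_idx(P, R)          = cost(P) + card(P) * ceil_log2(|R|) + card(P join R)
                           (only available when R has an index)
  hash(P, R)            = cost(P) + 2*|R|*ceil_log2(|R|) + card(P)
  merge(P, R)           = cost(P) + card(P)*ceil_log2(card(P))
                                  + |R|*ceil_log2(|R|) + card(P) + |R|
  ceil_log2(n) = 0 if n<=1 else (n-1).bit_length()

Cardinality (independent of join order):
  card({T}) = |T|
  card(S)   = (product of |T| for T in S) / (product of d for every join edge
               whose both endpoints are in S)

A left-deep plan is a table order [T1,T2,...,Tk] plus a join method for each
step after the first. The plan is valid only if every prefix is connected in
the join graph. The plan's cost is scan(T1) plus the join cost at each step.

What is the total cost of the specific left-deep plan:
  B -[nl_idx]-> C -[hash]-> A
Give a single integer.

step 1: scan B: cost=150, card=150
step 2: join C via nl_idx
    card(P join C) = 150*150/(5) = 4500
    cost = 150 + 150*8 + 4500 = 5850
step 3: join A via hash
    card(P join A) = 4500*20/(5) = 18000
    cost = 5850 + 2*20*5 + 4500 = 10550

10550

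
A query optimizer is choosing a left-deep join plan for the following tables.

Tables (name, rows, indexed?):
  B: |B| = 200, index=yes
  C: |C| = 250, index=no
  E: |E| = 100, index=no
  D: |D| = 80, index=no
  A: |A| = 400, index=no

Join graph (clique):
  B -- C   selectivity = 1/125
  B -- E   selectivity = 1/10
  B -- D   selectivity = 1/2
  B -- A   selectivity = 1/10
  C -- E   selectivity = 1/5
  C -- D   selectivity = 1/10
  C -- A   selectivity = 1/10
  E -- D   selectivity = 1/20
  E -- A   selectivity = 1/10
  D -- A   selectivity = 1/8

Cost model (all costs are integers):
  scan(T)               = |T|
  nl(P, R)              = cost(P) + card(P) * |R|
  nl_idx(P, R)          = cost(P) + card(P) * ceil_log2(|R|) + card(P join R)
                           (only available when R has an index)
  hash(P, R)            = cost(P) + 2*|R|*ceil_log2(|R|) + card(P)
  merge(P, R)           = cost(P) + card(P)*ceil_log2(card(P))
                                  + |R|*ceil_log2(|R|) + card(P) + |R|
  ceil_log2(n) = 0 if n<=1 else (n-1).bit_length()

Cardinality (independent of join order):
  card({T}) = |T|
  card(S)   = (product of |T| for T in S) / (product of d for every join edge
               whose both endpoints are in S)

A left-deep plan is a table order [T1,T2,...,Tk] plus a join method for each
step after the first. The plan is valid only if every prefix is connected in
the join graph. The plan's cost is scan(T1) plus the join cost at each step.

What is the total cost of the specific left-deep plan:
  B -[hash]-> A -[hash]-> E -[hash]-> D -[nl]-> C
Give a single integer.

step 1: scan B: cost=200, card=200
step 2: join A via hash
    card(P join A) = 200*400/(10) = 8000
    cost = 200 + 2*400*9 + 200 = 7600
step 3: join E via hash
    card(P join E) = 8000*100/(10*10) = 8000
    cost = 7600 + 2*100*7 + 8000 = 17000
step 4: join D via hash
    card(P join D) = 8000*80/(2*20*8) = 2000
    cost = 17000 + 2*80*7 + 8000 = 26120
step 5: join C via nl
    card(P join C) = 2000*250/(125*5*10*10) = 8
    cost = 26120 + 2000*250 = 526120

526120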